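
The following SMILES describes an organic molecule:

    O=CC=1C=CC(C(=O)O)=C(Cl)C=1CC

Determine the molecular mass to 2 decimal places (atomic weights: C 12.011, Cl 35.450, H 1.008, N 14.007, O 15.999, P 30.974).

212.63 g/mol

First, the molecular formula is C10H9ClO3 (counting implicit H from valence).
  C: 10 × 12.011 = 120.110
  Cl: 1 × 35.450 = 35.450
  H: 9 × 1.008 = 9.072
  O: 3 × 15.999 = 47.997
Sum: 10×12.011 + 1×35.450 + 9×1.008 + 3×15.999 = 212.629 → 212.63 g/mol.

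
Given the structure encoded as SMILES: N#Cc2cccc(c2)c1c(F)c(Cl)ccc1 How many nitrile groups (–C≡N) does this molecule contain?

1

The nitrile motif appears at heavy-atom position 2 in the SMILES.
Nitrile count: 1.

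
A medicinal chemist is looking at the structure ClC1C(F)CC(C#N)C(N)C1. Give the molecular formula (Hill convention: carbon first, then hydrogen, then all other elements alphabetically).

Walk through each heavy atom and fill implicit hydrogens from standard valence (C 4, N 3, O 2, S 2, halogen 1):
  atom 1: Cl (halogen, monovalent) → 0 H
  atom 2: C, bond orders sum to 3 (valence 4) → 1 H
  atom 3: C, bond orders sum to 3 (valence 4) → 1 H
  atom 4: F (halogen, monovalent) → 0 H
  atom 5: C, bond orders sum to 2 (valence 4) → 2 H
  atom 6: C, bond orders sum to 3 (valence 4) → 1 H
  atom 7: C, bond orders sum to 4 (valence 4) → 0 H
  atom 8: N, bond orders sum to 3 (valence 3) → 0 H
  atom 9: C, bond orders sum to 3 (valence 4) → 1 H
  atom 10: N, bond orders sum to 1 (valence 3) → 2 H
  atom 11: C, bond orders sum to 2 (valence 4) → 2 H
Totals → C:7, H:10, Cl:1, F:1, N:2.

C7H10ClFN2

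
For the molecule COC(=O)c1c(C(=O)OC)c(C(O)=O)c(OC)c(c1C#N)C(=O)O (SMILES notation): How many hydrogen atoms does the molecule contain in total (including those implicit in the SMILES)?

11

Walk through each heavy atom and fill implicit hydrogens from standard valence (C 4, N 3, O 2, S 2, halogen 1); for lowercase aromatic atoms, an aromatic c carries 1 H when it has two neighbours and 0 H with three, and aromatic n carries 0 H:
  atom 1: C, bond orders sum to 1 (valence 4) → 3 H
  atom 2: O, bond orders sum to 2 (valence 2) → 0 H
  atom 3: C, bond orders sum to 4 (valence 4) → 0 H
  atom 4: O, bond orders sum to 2 (valence 2) → 0 H
  atom 5: aromatic c, 3 neighbours → 0 H
  atom 6: aromatic c, 3 neighbours → 0 H
  atom 7: C, bond orders sum to 4 (valence 4) → 0 H
  atom 8: O, bond orders sum to 2 (valence 2) → 0 H
  atom 9: O, bond orders sum to 2 (valence 2) → 0 H
  atom 10: C, bond orders sum to 1 (valence 4) → 3 H
  atom 11: aromatic c, 3 neighbours → 0 H
  atom 12: C, bond orders sum to 4 (valence 4) → 0 H
  atom 13: O, bond orders sum to 1 (valence 2) → 1 H
  atom 14: O, bond orders sum to 2 (valence 2) → 0 H
  atom 15: aromatic c, 3 neighbours → 0 H
  atom 16: O, bond orders sum to 2 (valence 2) → 0 H
  atom 17: C, bond orders sum to 1 (valence 4) → 3 H
  atom 18: aromatic c, 3 neighbours → 0 H
  atom 19: aromatic c, 3 neighbours → 0 H
  atom 20: C, bond orders sum to 4 (valence 4) → 0 H
  atom 21: N, bond orders sum to 3 (valence 3) → 0 H
  atom 22: C, bond orders sum to 4 (valence 4) → 0 H
  atom 23: O, bond orders sum to 2 (valence 2) → 0 H
  atom 24: O, bond orders sum to 1 (valence 2) → 1 H
Total hydrogens: 11.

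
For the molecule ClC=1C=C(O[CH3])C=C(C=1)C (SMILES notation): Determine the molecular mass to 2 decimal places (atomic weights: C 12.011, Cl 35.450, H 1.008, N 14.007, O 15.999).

First, the molecular formula is C8H9ClO (counting implicit H from valence).
  C: 8 × 12.011 = 96.088
  Cl: 1 × 35.450 = 35.450
  H: 9 × 1.008 = 9.072
  O: 1 × 15.999 = 15.999
Sum: 8×12.011 + 1×35.450 + 9×1.008 + 1×15.999 = 156.609 → 156.61 g/mol.

156.61 g/mol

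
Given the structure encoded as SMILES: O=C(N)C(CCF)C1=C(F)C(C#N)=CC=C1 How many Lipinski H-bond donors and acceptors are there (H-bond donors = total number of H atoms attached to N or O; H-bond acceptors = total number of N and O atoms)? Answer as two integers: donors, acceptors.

2, 3

Donors: find every N or O and count the H atoms it carries.
  atom 1 (O): bond orders sum to 2 → 0 H
  atom 3 (N): bond orders sum to 1 → 2 H
  atom 13 (N): bond orders sum to 3 → 0 H
Lipinski HBD = 2.
Acceptors: N atoms = 2, O atoms = 1 → HBA = 3.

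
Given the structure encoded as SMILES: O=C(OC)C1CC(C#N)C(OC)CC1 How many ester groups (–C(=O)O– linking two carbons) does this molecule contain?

The ester motif appears at heavy-atom position 2 in the SMILES.
Other groups present: 1 ether, 1 nitrile.
Ester count: 1.

1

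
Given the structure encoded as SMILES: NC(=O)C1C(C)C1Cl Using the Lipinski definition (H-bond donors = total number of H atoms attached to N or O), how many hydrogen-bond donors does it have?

2

Donors: find every N or O and count the H atoms it carries.
  atom 1 (N): bond orders sum to 1 → 2 H
  atom 3 (O): bond orders sum to 2 → 0 H
Lipinski HBD = 2.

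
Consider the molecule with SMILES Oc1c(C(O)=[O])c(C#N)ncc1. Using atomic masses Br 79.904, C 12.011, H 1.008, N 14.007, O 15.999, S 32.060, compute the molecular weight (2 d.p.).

First, the molecular formula is C7H4N2O3 (counting implicit H from valence).
  C: 7 × 12.011 = 84.077
  H: 4 × 1.008 = 4.032
  N: 2 × 14.007 = 28.014
  O: 3 × 15.999 = 47.997
Sum: 7×12.011 + 4×1.008 + 2×14.007 + 3×15.999 = 164.120 → 164.12 g/mol.

164.12 g/mol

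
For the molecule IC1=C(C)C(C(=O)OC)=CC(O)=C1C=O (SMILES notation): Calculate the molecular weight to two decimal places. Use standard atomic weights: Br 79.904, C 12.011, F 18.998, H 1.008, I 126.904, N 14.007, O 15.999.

First, the molecular formula is C10H9IO4 (counting implicit H from valence).
  C: 10 × 12.011 = 120.110
  H: 9 × 1.008 = 9.072
  I: 1 × 126.904 = 126.904
  O: 4 × 15.999 = 63.996
Sum: 10×12.011 + 9×1.008 + 1×126.904 + 4×15.999 = 320.082 → 320.08 g/mol.

320.08 g/mol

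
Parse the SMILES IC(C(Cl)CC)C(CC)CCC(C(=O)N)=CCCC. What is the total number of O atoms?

Scan the SMILES for O atoms (remember two-letter symbols like Cl and Br are single atoms).
Oxygen count: 1.

1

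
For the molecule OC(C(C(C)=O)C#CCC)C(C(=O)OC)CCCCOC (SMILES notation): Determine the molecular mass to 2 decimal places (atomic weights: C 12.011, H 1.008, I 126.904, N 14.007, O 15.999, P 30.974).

298.38 g/mol

First, the molecular formula is C16H26O5 (counting implicit H from valence).
  C: 16 × 12.011 = 192.176
  H: 26 × 1.008 = 26.208
  O: 5 × 15.999 = 79.995
Sum: 16×12.011 + 26×1.008 + 5×15.999 = 298.379 → 298.38 g/mol.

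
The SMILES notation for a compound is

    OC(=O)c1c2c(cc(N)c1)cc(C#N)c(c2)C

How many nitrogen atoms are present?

2

Scan the SMILES for N atoms (remember two-letter symbols like Cl and Br are single atoms).
Nitrogen count: 2.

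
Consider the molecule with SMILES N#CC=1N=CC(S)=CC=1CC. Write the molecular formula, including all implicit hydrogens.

C8H8N2S

Walk through each heavy atom and fill implicit hydrogens from standard valence (C 4, N 3, O 2, S 2, halogen 1):
  atom 1: N, bond orders sum to 3 (valence 3) → 0 H
  atom 2: C, bond orders sum to 4 (valence 4) → 0 H
  atom 3: C, bond orders sum to 4 (valence 4) → 0 H
  atom 4: N, bond orders sum to 3 (valence 3) → 0 H
  atom 5: C, bond orders sum to 3 (valence 4) → 1 H
  atom 6: C, bond orders sum to 4 (valence 4) → 0 H
  atom 7: S, bond orders sum to 1 (valence 2) → 1 H
  atom 8: C, bond orders sum to 3 (valence 4) → 1 H
  atom 9: C, bond orders sum to 4 (valence 4) → 0 H
  atom 10: C, bond orders sum to 2 (valence 4) → 2 H
  atom 11: C, bond orders sum to 1 (valence 4) → 3 H
Totals → C:8, H:8, N:2, S:1.
In Hill order: C8H8N2S.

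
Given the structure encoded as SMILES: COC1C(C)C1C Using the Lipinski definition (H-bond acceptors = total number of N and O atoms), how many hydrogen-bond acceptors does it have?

N atoms: 0; O atoms: 1.
Lipinski HBA = 0 + 1 = 1.

1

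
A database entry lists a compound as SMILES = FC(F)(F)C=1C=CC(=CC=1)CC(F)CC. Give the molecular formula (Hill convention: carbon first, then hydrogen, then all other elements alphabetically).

Walk through each heavy atom and fill implicit hydrogens from standard valence (C 4, N 3, O 2, S 2, halogen 1):
  atom 1: F (halogen, monovalent) → 0 H
  atom 2: C, bond orders sum to 4 (valence 4) → 0 H
  atom 3: F (halogen, monovalent) → 0 H
  atom 4: F (halogen, monovalent) → 0 H
  atom 5: C, bond orders sum to 4 (valence 4) → 0 H
  atom 6: C, bond orders sum to 3 (valence 4) → 1 H
  atom 7: C, bond orders sum to 3 (valence 4) → 1 H
  atom 8: C, bond orders sum to 4 (valence 4) → 0 H
  atom 9: C, bond orders sum to 3 (valence 4) → 1 H
  atom 10: C, bond orders sum to 3 (valence 4) → 1 H
  atom 11: C, bond orders sum to 2 (valence 4) → 2 H
  atom 12: C, bond orders sum to 3 (valence 4) → 1 H
  atom 13: F (halogen, monovalent) → 0 H
  atom 14: C, bond orders sum to 2 (valence 4) → 2 H
  atom 15: C, bond orders sum to 1 (valence 4) → 3 H
Totals → C:11, H:12, F:4.

C11H12F4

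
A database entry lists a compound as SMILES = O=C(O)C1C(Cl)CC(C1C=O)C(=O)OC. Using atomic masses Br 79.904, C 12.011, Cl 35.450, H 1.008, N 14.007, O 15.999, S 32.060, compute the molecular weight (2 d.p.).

234.63 g/mol

First, the molecular formula is C9H11ClO5 (counting implicit H from valence).
  C: 9 × 12.011 = 108.099
  Cl: 1 × 35.450 = 35.450
  H: 11 × 1.008 = 11.088
  O: 5 × 15.999 = 79.995
Sum: 9×12.011 + 1×35.450 + 11×1.008 + 5×15.999 = 234.632 → 234.63 g/mol.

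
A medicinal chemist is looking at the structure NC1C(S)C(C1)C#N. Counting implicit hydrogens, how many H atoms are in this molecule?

Walk through each heavy atom and fill implicit hydrogens from standard valence (C 4, N 3, O 2, S 2, halogen 1):
  atom 1: N, bond orders sum to 1 (valence 3) → 2 H
  atom 2: C, bond orders sum to 3 (valence 4) → 1 H
  atom 3: C, bond orders sum to 3 (valence 4) → 1 H
  atom 4: S, bond orders sum to 1 (valence 2) → 1 H
  atom 5: C, bond orders sum to 3 (valence 4) → 1 H
  atom 6: C, bond orders sum to 2 (valence 4) → 2 H
  atom 7: C, bond orders sum to 4 (valence 4) → 0 H
  atom 8: N, bond orders sum to 3 (valence 3) → 0 H
Total hydrogens: 8.

8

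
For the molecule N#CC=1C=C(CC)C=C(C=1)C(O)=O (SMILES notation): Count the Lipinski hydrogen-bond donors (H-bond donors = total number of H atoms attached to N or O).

1

Donors: find every N or O and count the H atoms it carries.
  atom 1 (N): bond orders sum to 3 → 0 H
  atom 12 (O): bond orders sum to 1 → 1 H
  atom 13 (O): bond orders sum to 2 → 0 H
Lipinski HBD = 1.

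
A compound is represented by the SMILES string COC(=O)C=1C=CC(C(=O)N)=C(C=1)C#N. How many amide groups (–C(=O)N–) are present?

The amide motif appears at heavy-atom position 9 in the SMILES.
Other groups present: 1 ester, 1 nitrile.
Amide count: 1.

1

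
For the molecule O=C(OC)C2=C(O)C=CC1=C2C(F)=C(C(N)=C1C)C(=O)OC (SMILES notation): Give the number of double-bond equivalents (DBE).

Molecular formula: C15H14FNO5.
DoU = (2C + 2 + N − H − X) / 2, where X is the halogen count and O/S are ignored.
    = (2·15 + 2 + 1 − 14 − 1) / 2 = 18 / 2 = 9.

9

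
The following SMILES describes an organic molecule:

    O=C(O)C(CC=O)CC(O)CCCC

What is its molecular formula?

Walk through each heavy atom and fill implicit hydrogens from standard valence (C 4, N 3, O 2, S 2, halogen 1):
  atom 1: O, bond orders sum to 2 (valence 2) → 0 H
  atom 2: C, bond orders sum to 4 (valence 4) → 0 H
  atom 3: O, bond orders sum to 1 (valence 2) → 1 H
  atom 4: C, bond orders sum to 3 (valence 4) → 1 H
  atom 5: C, bond orders sum to 2 (valence 4) → 2 H
  atom 6: C, bond orders sum to 3 (valence 4) → 1 H
  atom 7: O, bond orders sum to 2 (valence 2) → 0 H
  atom 8: C, bond orders sum to 2 (valence 4) → 2 H
  atom 9: C, bond orders sum to 3 (valence 4) → 1 H
  atom 10: O, bond orders sum to 1 (valence 2) → 1 H
  atom 11: C, bond orders sum to 2 (valence 4) → 2 H
  atom 12: C, bond orders sum to 2 (valence 4) → 2 H
  atom 13: C, bond orders sum to 2 (valence 4) → 2 H
  atom 14: C, bond orders sum to 1 (valence 4) → 3 H
Totals → C:10, H:18, O:4.

C10H18O4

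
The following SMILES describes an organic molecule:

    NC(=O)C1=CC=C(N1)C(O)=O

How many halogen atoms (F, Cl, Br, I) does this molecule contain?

Scan the SMILES for the halogen motif — none present.
Groups that are present: 1 amide, 1 carboxylic acid.

0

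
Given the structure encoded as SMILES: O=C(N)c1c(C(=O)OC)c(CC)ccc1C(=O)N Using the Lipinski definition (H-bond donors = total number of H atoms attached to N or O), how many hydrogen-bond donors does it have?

4

Donors: find every N or O and count the H atoms it carries.
  atom 1 (O): bond orders sum to 2 → 0 H
  atom 3 (N): bond orders sum to 1 → 2 H
  atom 7 (O): bond orders sum to 2 → 0 H
  atom 8 (O): bond orders sum to 2 → 0 H
  atom 17 (O): bond orders sum to 2 → 0 H
  atom 18 (N): bond orders sum to 1 → 2 H
Lipinski HBD = 4.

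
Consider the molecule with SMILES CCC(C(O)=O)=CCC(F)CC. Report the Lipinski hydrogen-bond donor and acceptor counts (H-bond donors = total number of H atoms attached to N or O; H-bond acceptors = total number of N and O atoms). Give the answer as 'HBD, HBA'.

Donors: find every N or O and count the H atoms it carries.
  atom 5 (O): bond orders sum to 1 → 1 H
  atom 6 (O): bond orders sum to 2 → 0 H
Lipinski HBD = 1.
Acceptors: N atoms = 0, O atoms = 2 → HBA = 2.

1, 2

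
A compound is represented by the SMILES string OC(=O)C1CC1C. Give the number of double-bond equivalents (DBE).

2

Degree of unsaturation = (number of rings) + (number of π bonds).
Ring closures in the SMILES: 1.
π bonds: 1 double bond (each 1 DoU) → 1 DoU from unsaturation.
Total DoU = 1 + 1 = 2.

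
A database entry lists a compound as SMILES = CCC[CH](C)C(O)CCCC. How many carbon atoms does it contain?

10

Count every carbon token in the SMILES (each C, including those in ring-closure positions and inside branches).
Carbon count: 10.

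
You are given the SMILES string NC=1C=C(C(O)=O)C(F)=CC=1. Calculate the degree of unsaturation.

5

Degree of unsaturation = (number of rings) + (number of π bonds).
Ring closures in the SMILES: 1.
π bonds: 4 double bonds (each 1 DoU) → 4 DoU from unsaturation.
Total DoU = 1 + 4 = 5.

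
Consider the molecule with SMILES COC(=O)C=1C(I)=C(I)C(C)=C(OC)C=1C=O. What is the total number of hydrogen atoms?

10

Walk through each heavy atom and fill implicit hydrogens from standard valence (C 4, N 3, O 2, S 2, halogen 1):
  atom 1: C, bond orders sum to 1 (valence 4) → 3 H
  atom 2: O, bond orders sum to 2 (valence 2) → 0 H
  atom 3: C, bond orders sum to 4 (valence 4) → 0 H
  atom 4: O, bond orders sum to 2 (valence 2) → 0 H
  atom 5: C, bond orders sum to 4 (valence 4) → 0 H
  atom 6: C, bond orders sum to 4 (valence 4) → 0 H
  atom 7: I (halogen, monovalent) → 0 H
  atom 8: C, bond orders sum to 4 (valence 4) → 0 H
  atom 9: I (halogen, monovalent) → 0 H
  atom 10: C, bond orders sum to 4 (valence 4) → 0 H
  atom 11: C, bond orders sum to 1 (valence 4) → 3 H
  atom 12: C, bond orders sum to 4 (valence 4) → 0 H
  atom 13: O, bond orders sum to 2 (valence 2) → 0 H
  atom 14: C, bond orders sum to 1 (valence 4) → 3 H
  atom 15: C, bond orders sum to 4 (valence 4) → 0 H
  atom 16: C, bond orders sum to 3 (valence 4) → 1 H
  atom 17: O, bond orders sum to 2 (valence 2) → 0 H
Total hydrogens: 10.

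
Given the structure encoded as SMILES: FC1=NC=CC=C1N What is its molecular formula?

C5H5FN2

Walk through each heavy atom and fill implicit hydrogens from standard valence (C 4, N 3, O 2, S 2, halogen 1):
  atom 1: F (halogen, monovalent) → 0 H
  atom 2: C, bond orders sum to 4 (valence 4) → 0 H
  atom 3: N, bond orders sum to 3 (valence 3) → 0 H
  atom 4: C, bond orders sum to 3 (valence 4) → 1 H
  atom 5: C, bond orders sum to 3 (valence 4) → 1 H
  atom 6: C, bond orders sum to 3 (valence 4) → 1 H
  atom 7: C, bond orders sum to 4 (valence 4) → 0 H
  atom 8: N, bond orders sum to 1 (valence 3) → 2 H
Totals → C:5, H:5, F:1, N:2.
In Hill order: C5H5FN2.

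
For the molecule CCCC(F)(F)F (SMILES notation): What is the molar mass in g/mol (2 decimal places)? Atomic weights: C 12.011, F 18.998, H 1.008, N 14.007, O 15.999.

First, the molecular formula is C4H7F3 (counting implicit H from valence).
  C: 4 × 12.011 = 48.044
  F: 3 × 18.998 = 56.994
  H: 7 × 1.008 = 7.056
Sum: 4×12.011 + 3×18.998 + 7×1.008 = 112.094 → 112.09 g/mol.

112.09 g/mol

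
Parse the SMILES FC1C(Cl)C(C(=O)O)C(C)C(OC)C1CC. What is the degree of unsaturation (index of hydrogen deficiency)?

Degree of unsaturation = (number of rings) + (number of π bonds).
Ring closures in the SMILES: 1.
π bonds: 1 double bond (each 1 DoU) → 1 DoU from unsaturation.
Total DoU = 1 + 1 = 2.

2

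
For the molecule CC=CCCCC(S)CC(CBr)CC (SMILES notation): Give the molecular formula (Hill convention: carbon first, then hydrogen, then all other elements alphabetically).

Walk through each heavy atom and fill implicit hydrogens from standard valence (C 4, N 3, O 2, S 2, halogen 1):
  atom 1: C, bond orders sum to 1 (valence 4) → 3 H
  atom 2: C, bond orders sum to 3 (valence 4) → 1 H
  atom 3: C, bond orders sum to 3 (valence 4) → 1 H
  atom 4: C, bond orders sum to 2 (valence 4) → 2 H
  atom 5: C, bond orders sum to 2 (valence 4) → 2 H
  atom 6: C, bond orders sum to 2 (valence 4) → 2 H
  atom 7: C, bond orders sum to 3 (valence 4) → 1 H
  atom 8: S, bond orders sum to 1 (valence 2) → 1 H
  atom 9: C, bond orders sum to 2 (valence 4) → 2 H
  atom 10: C, bond orders sum to 3 (valence 4) → 1 H
  atom 11: C, bond orders sum to 2 (valence 4) → 2 H
  atom 12: Br (halogen, monovalent) → 0 H
  atom 13: C, bond orders sum to 2 (valence 4) → 2 H
  atom 14: C, bond orders sum to 1 (valence 4) → 3 H
Totals → C:12, H:23, Br:1, S:1.
In Hill order: C12H23BrS.

C12H23BrS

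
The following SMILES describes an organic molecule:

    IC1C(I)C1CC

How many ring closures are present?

In SMILES, each pair of matching ring-closure digits denotes one ring-closing bond; the number of such bonds equals the number of independent rings.
Ring-closure bonds here: 1.

1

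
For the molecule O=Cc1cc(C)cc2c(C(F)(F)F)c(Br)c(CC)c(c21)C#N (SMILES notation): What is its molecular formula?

C16H11BrF3NO

Walk through each heavy atom and fill implicit hydrogens from standard valence (C 4, N 3, O 2, S 2, halogen 1); for lowercase aromatic atoms, an aromatic c carries 1 H when it has two neighbours and 0 H with three, and aromatic n carries 0 H:
  atom 1: O, bond orders sum to 2 (valence 2) → 0 H
  atom 2: C, bond orders sum to 3 (valence 4) → 1 H
  atom 3: aromatic c, 3 neighbours → 0 H
  atom 4: aromatic c, 2 neighbours → 1 H
  atom 5: aromatic c, 3 neighbours → 0 H
  atom 6: C, bond orders sum to 1 (valence 4) → 3 H
  atom 7: aromatic c, 2 neighbours → 1 H
  atom 8: aromatic c, 3 neighbours → 0 H
  atom 9: aromatic c, 3 neighbours → 0 H
  atom 10: C, bond orders sum to 4 (valence 4) → 0 H
  atom 11: F (halogen, monovalent) → 0 H
  atom 12: F (halogen, monovalent) → 0 H
  atom 13: F (halogen, monovalent) → 0 H
  atom 14: aromatic c, 3 neighbours → 0 H
  atom 15: Br (halogen, monovalent) → 0 H
  atom 16: aromatic c, 3 neighbours → 0 H
  atom 17: C, bond orders sum to 2 (valence 4) → 2 H
  atom 18: C, bond orders sum to 1 (valence 4) → 3 H
  atom 19: aromatic c, 3 neighbours → 0 H
  atom 20: aromatic c, 3 neighbours → 0 H
  atom 21: C, bond orders sum to 4 (valence 4) → 0 H
  atom 22: N, bond orders sum to 3 (valence 3) → 0 H
Totals → C:16, H:11, Br:1, F:3, N:1, O:1.
In Hill order: C16H11BrF3NO.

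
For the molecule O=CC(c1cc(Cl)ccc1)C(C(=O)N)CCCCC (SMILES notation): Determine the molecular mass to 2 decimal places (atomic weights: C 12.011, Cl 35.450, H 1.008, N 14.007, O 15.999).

281.78 g/mol

First, the molecular formula is C15H20ClNO2 (counting implicit H from valence).
  C: 15 × 12.011 = 180.165
  Cl: 1 × 35.450 = 35.450
  H: 20 × 1.008 = 20.160
  N: 1 × 14.007 = 14.007
  O: 2 × 15.999 = 31.998
Sum: 15×12.011 + 1×35.450 + 20×1.008 + 1×14.007 + 2×15.999 = 281.780 → 281.78 g/mol.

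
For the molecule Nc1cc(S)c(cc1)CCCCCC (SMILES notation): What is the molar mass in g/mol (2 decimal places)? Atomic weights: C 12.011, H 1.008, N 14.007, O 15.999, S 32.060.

First, the molecular formula is C12H19NS (counting implicit H from valence).
  C: 12 × 12.011 = 144.132
  H: 19 × 1.008 = 19.152
  N: 1 × 14.007 = 14.007
  S: 1 × 32.060 = 32.060
Sum: 12×12.011 + 19×1.008 + 1×14.007 + 1×32.060 = 209.351 → 209.35 g/mol.

209.35 g/mol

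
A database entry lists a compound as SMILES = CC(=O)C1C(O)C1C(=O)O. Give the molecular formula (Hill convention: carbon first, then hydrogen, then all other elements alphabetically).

C6H8O4

Walk through each heavy atom and fill implicit hydrogens from standard valence (C 4, N 3, O 2, S 2, halogen 1):
  atom 1: C, bond orders sum to 1 (valence 4) → 3 H
  atom 2: C, bond orders sum to 4 (valence 4) → 0 H
  atom 3: O, bond orders sum to 2 (valence 2) → 0 H
  atom 4: C, bond orders sum to 3 (valence 4) → 1 H
  atom 5: C, bond orders sum to 3 (valence 4) → 1 H
  atom 6: O, bond orders sum to 1 (valence 2) → 1 H
  atom 7: C, bond orders sum to 3 (valence 4) → 1 H
  atom 8: C, bond orders sum to 4 (valence 4) → 0 H
  atom 9: O, bond orders sum to 2 (valence 2) → 0 H
  atom 10: O, bond orders sum to 1 (valence 2) → 1 H
Totals → C:6, H:8, O:4.
In Hill order: C6H8O4.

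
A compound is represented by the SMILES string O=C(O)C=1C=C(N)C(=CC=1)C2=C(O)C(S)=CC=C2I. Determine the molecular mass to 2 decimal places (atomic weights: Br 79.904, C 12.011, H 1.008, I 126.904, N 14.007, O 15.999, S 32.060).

First, the molecular formula is C13H10INO3S (counting implicit H from valence).
  C: 13 × 12.011 = 156.143
  H: 10 × 1.008 = 10.080
  I: 1 × 126.904 = 126.904
  N: 1 × 14.007 = 14.007
  O: 3 × 15.999 = 47.997
  S: 1 × 32.060 = 32.060
Sum: 13×12.011 + 10×1.008 + 1×126.904 + 1×14.007 + 3×15.999 + 1×32.060 = 387.191 → 387.19 g/mol.

387.19 g/mol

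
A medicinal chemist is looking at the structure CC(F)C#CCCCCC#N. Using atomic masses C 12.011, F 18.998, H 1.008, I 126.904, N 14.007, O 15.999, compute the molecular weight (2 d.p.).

153.20 g/mol

First, the molecular formula is C9H12FN (counting implicit H from valence).
  C: 9 × 12.011 = 108.099
  F: 1 × 18.998 = 18.998
  H: 12 × 1.008 = 12.096
  N: 1 × 14.007 = 14.007
Sum: 9×12.011 + 1×18.998 + 12×1.008 + 1×14.007 = 153.200 → 153.20 g/mol.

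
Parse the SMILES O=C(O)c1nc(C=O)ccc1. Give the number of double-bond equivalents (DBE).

6

Molecular formula: C7H5NO3.
DoU = (2C + 2 + N − H − X) / 2, where X is the halogen count and O/S are ignored.
    = (2·7 + 2 + 1 − 5 − 0) / 2 = 12 / 2 = 6.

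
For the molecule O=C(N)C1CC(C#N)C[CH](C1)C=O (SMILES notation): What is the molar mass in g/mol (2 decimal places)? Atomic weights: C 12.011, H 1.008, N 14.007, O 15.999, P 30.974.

First, the molecular formula is C9H12N2O2 (counting implicit H from valence).
  C: 9 × 12.011 = 108.099
  H: 12 × 1.008 = 12.096
  N: 2 × 14.007 = 28.014
  O: 2 × 15.999 = 31.998
Sum: 9×12.011 + 12×1.008 + 2×14.007 + 2×15.999 = 180.207 → 180.21 g/mol.

180.21 g/mol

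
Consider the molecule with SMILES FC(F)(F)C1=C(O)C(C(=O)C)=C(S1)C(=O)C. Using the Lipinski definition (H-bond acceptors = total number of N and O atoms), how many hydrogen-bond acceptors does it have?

N atoms: 0; O atoms: 3.
Lipinski HBA = 0 + 3 = 3.

3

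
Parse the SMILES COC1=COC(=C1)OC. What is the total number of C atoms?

Count every carbon token in the SMILES (each C, including those in ring-closure positions and inside branches).
Carbon count: 6.

6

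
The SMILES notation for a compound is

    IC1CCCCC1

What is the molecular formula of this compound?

Walk through each heavy atom and fill implicit hydrogens from standard valence (C 4, N 3, O 2, S 2, halogen 1):
  atom 1: I (halogen, monovalent) → 0 H
  atom 2: C, bond orders sum to 3 (valence 4) → 1 H
  atom 3: C, bond orders sum to 2 (valence 4) → 2 H
  atom 4: C, bond orders sum to 2 (valence 4) → 2 H
  atom 5: C, bond orders sum to 2 (valence 4) → 2 H
  atom 6: C, bond orders sum to 2 (valence 4) → 2 H
  atom 7: C, bond orders sum to 2 (valence 4) → 2 H
Totals → C:6, H:11, I:1.

C6H11I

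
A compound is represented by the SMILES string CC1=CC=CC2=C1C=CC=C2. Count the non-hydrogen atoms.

11

Every atom symbol written in the SMILES (organic subset) is one heavy atom; implicit H are not written.
Heavy atoms by element → C:11.
Total: 11.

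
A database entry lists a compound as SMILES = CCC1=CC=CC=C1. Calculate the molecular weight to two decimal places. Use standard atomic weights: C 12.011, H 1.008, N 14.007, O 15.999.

First, the molecular formula is C8H10 (counting implicit H from valence).
  C: 8 × 12.011 = 96.088
  H: 10 × 1.008 = 10.080
Sum: 8×12.011 + 10×1.008 = 106.168 → 106.17 g/mol.

106.17 g/mol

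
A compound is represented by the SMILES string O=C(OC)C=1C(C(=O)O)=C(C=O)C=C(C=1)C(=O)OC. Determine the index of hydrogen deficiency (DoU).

8

Molecular formula: C12H10O7.
DoU = (2C + 2 + N − H − X) / 2, where X is the halogen count and O/S are ignored.
    = (2·12 + 2 + 0 − 10 − 0) / 2 = 16 / 2 = 8.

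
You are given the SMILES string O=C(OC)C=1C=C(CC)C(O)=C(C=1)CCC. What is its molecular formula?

Walk through each heavy atom and fill implicit hydrogens from standard valence (C 4, N 3, O 2, S 2, halogen 1):
  atom 1: O, bond orders sum to 2 (valence 2) → 0 H
  atom 2: C, bond orders sum to 4 (valence 4) → 0 H
  atom 3: O, bond orders sum to 2 (valence 2) → 0 H
  atom 4: C, bond orders sum to 1 (valence 4) → 3 H
  atom 5: C, bond orders sum to 4 (valence 4) → 0 H
  atom 6: C, bond orders sum to 3 (valence 4) → 1 H
  atom 7: C, bond orders sum to 4 (valence 4) → 0 H
  atom 8: C, bond orders sum to 2 (valence 4) → 2 H
  atom 9: C, bond orders sum to 1 (valence 4) → 3 H
  atom 10: C, bond orders sum to 4 (valence 4) → 0 H
  atom 11: O, bond orders sum to 1 (valence 2) → 1 H
  atom 12: C, bond orders sum to 4 (valence 4) → 0 H
  atom 13: C, bond orders sum to 3 (valence 4) → 1 H
  atom 14: C, bond orders sum to 2 (valence 4) → 2 H
  atom 15: C, bond orders sum to 2 (valence 4) → 2 H
  atom 16: C, bond orders sum to 1 (valence 4) → 3 H
Totals → C:13, H:18, O:3.
In Hill order: C13H18O3.

C13H18O3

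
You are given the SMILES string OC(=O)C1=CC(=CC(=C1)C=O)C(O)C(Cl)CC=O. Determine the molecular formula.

C12H11ClO5

Walk through each heavy atom and fill implicit hydrogens from standard valence (C 4, N 3, O 2, S 2, halogen 1):
  atom 1: O, bond orders sum to 1 (valence 2) → 1 H
  atom 2: C, bond orders sum to 4 (valence 4) → 0 H
  atom 3: O, bond orders sum to 2 (valence 2) → 0 H
  atom 4: C, bond orders sum to 4 (valence 4) → 0 H
  atom 5: C, bond orders sum to 3 (valence 4) → 1 H
  atom 6: C, bond orders sum to 4 (valence 4) → 0 H
  atom 7: C, bond orders sum to 3 (valence 4) → 1 H
  atom 8: C, bond orders sum to 4 (valence 4) → 0 H
  atom 9: C, bond orders sum to 3 (valence 4) → 1 H
  atom 10: C, bond orders sum to 3 (valence 4) → 1 H
  atom 11: O, bond orders sum to 2 (valence 2) → 0 H
  atom 12: C, bond orders sum to 3 (valence 4) → 1 H
  atom 13: O, bond orders sum to 1 (valence 2) → 1 H
  atom 14: C, bond orders sum to 3 (valence 4) → 1 H
  atom 15: Cl (halogen, monovalent) → 0 H
  atom 16: C, bond orders sum to 2 (valence 4) → 2 H
  atom 17: C, bond orders sum to 3 (valence 4) → 1 H
  atom 18: O, bond orders sum to 2 (valence 2) → 0 H
Totals → C:12, H:11, Cl:1, O:5.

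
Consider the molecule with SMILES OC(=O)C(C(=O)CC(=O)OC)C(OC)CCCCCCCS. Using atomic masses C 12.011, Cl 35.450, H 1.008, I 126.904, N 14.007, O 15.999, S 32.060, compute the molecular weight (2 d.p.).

First, the molecular formula is C15H26O6S (counting implicit H from valence).
  C: 15 × 12.011 = 180.165
  H: 26 × 1.008 = 26.208
  O: 6 × 15.999 = 95.994
  S: 1 × 32.060 = 32.060
Sum: 15×12.011 + 26×1.008 + 6×15.999 + 1×32.060 = 334.427 → 334.43 g/mol.

334.43 g/mol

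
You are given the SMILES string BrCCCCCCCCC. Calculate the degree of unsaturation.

Degree of unsaturation = (number of rings) + (number of π bonds).
Ring closures in the SMILES: 0.
π bonds: none → 0 DoU from unsaturation.
Total DoU = 0 + 0 = 0.

0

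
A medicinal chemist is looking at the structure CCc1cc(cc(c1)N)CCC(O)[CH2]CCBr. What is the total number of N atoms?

1

Scan the SMILES for N atoms (remember two-letter symbols like Cl and Br are single atoms).
Nitrogen count: 1.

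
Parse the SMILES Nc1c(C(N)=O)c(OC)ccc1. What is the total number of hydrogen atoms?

Walk through each heavy atom and fill implicit hydrogens from standard valence (C 4, N 3, O 2, S 2, halogen 1); for lowercase aromatic atoms, an aromatic c carries 1 H when it has two neighbours and 0 H with three, and aromatic n carries 0 H:
  atom 1: N, bond orders sum to 1 (valence 3) → 2 H
  atom 2: aromatic c, 3 neighbours → 0 H
  atom 3: aromatic c, 3 neighbours → 0 H
  atom 4: C, bond orders sum to 4 (valence 4) → 0 H
  atom 5: N, bond orders sum to 1 (valence 3) → 2 H
  atom 6: O, bond orders sum to 2 (valence 2) → 0 H
  atom 7: aromatic c, 3 neighbours → 0 H
  atom 8: O, bond orders sum to 2 (valence 2) → 0 H
  atom 9: C, bond orders sum to 1 (valence 4) → 3 H
  atom 10: aromatic c, 2 neighbours → 1 H
  atom 11: aromatic c, 2 neighbours → 1 H
  atom 12: aromatic c, 2 neighbours → 1 H
Total hydrogens: 10.

10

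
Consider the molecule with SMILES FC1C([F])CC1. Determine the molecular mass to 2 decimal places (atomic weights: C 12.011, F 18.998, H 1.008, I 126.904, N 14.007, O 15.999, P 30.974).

First, the molecular formula is C4H6F2 (counting implicit H from valence).
  C: 4 × 12.011 = 48.044
  F: 2 × 18.998 = 37.996
  H: 6 × 1.008 = 6.048
Sum: 4×12.011 + 2×18.998 + 6×1.008 = 92.088 → 92.09 g/mol.

92.09 g/mol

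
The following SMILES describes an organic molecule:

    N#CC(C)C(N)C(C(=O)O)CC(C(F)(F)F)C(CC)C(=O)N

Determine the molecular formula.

C13H20F3N3O3

Walk through each heavy atom and fill implicit hydrogens from standard valence (C 4, N 3, O 2, S 2, halogen 1):
  atom 1: N, bond orders sum to 3 (valence 3) → 0 H
  atom 2: C, bond orders sum to 4 (valence 4) → 0 H
  atom 3: C, bond orders sum to 3 (valence 4) → 1 H
  atom 4: C, bond orders sum to 1 (valence 4) → 3 H
  atom 5: C, bond orders sum to 3 (valence 4) → 1 H
  atom 6: N, bond orders sum to 1 (valence 3) → 2 H
  atom 7: C, bond orders sum to 3 (valence 4) → 1 H
  atom 8: C, bond orders sum to 4 (valence 4) → 0 H
  atom 9: O, bond orders sum to 2 (valence 2) → 0 H
  atom 10: O, bond orders sum to 1 (valence 2) → 1 H
  atom 11: C, bond orders sum to 2 (valence 4) → 2 H
  atom 12: C, bond orders sum to 3 (valence 4) → 1 H
  atom 13: C, bond orders sum to 4 (valence 4) → 0 H
  atom 14: F (halogen, monovalent) → 0 H
  atom 15: F (halogen, monovalent) → 0 H
  atom 16: F (halogen, monovalent) → 0 H
  atom 17: C, bond orders sum to 3 (valence 4) → 1 H
  atom 18: C, bond orders sum to 2 (valence 4) → 2 H
  atom 19: C, bond orders sum to 1 (valence 4) → 3 H
  atom 20: C, bond orders sum to 4 (valence 4) → 0 H
  atom 21: O, bond orders sum to 2 (valence 2) → 0 H
  atom 22: N, bond orders sum to 1 (valence 3) → 2 H
Totals → C:13, H:20, F:3, N:3, O:3.
In Hill order: C13H20F3N3O3.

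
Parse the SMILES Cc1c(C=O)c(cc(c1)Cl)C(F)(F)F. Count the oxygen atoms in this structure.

1

Scan the SMILES for O atoms (remember two-letter symbols like Cl and Br are single atoms).
Oxygen count: 1.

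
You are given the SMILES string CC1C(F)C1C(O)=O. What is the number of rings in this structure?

In SMILES, each pair of matching ring-closure digits denotes one ring-closing bond; the number of such bonds equals the number of independent rings.
Ring-closure bonds here: 1.

1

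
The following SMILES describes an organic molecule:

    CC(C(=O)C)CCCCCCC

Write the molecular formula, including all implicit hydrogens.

Walk through each heavy atom and fill implicit hydrogens from standard valence (C 4, N 3, O 2, S 2, halogen 1):
  atom 1: C, bond orders sum to 1 (valence 4) → 3 H
  atom 2: C, bond orders sum to 3 (valence 4) → 1 H
  atom 3: C, bond orders sum to 4 (valence 4) → 0 H
  atom 4: O, bond orders sum to 2 (valence 2) → 0 H
  atom 5: C, bond orders sum to 1 (valence 4) → 3 H
  atom 6: C, bond orders sum to 2 (valence 4) → 2 H
  atom 7: C, bond orders sum to 2 (valence 4) → 2 H
  atom 8: C, bond orders sum to 2 (valence 4) → 2 H
  atom 9: C, bond orders sum to 2 (valence 4) → 2 H
  atom 10: C, bond orders sum to 2 (valence 4) → 2 H
  atom 11: C, bond orders sum to 2 (valence 4) → 2 H
  atom 12: C, bond orders sum to 1 (valence 4) → 3 H
Totals → C:11, H:22, O:1.
In Hill order: C11H22O.

C11H22O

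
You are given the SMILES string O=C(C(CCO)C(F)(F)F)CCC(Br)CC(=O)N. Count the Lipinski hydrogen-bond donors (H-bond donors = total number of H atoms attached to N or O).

Donors: find every N or O and count the H atoms it carries.
  atom 1 (O): bond orders sum to 2 → 0 H
  atom 6 (O): bond orders sum to 1 → 1 H
  atom 17 (O): bond orders sum to 2 → 0 H
  atom 18 (N): bond orders sum to 1 → 2 H
Lipinski HBD = 3.

3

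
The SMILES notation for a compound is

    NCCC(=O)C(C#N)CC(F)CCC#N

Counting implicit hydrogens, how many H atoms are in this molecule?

14

Walk through each heavy atom and fill implicit hydrogens from standard valence (C 4, N 3, O 2, S 2, halogen 1):
  atom 1: N, bond orders sum to 1 (valence 3) → 2 H
  atom 2: C, bond orders sum to 2 (valence 4) → 2 H
  atom 3: C, bond orders sum to 2 (valence 4) → 2 H
  atom 4: C, bond orders sum to 4 (valence 4) → 0 H
  atom 5: O, bond orders sum to 2 (valence 2) → 0 H
  atom 6: C, bond orders sum to 3 (valence 4) → 1 H
  atom 7: C, bond orders sum to 4 (valence 4) → 0 H
  atom 8: N, bond orders sum to 3 (valence 3) → 0 H
  atom 9: C, bond orders sum to 2 (valence 4) → 2 H
  atom 10: C, bond orders sum to 3 (valence 4) → 1 H
  atom 11: F (halogen, monovalent) → 0 H
  atom 12: C, bond orders sum to 2 (valence 4) → 2 H
  atom 13: C, bond orders sum to 2 (valence 4) → 2 H
  atom 14: C, bond orders sum to 4 (valence 4) → 0 H
  atom 15: N, bond orders sum to 3 (valence 3) → 0 H
Total hydrogens: 14.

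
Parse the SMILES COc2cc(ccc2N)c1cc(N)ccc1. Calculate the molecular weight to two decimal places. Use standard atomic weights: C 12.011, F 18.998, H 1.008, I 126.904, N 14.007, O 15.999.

First, the molecular formula is C13H14N2O (counting implicit H from valence).
  C: 13 × 12.011 = 156.143
  H: 14 × 1.008 = 14.112
  N: 2 × 14.007 = 28.014
  O: 1 × 15.999 = 15.999
Sum: 13×12.011 + 14×1.008 + 2×14.007 + 1×15.999 = 214.268 → 214.27 g/mol.

214.27 g/mol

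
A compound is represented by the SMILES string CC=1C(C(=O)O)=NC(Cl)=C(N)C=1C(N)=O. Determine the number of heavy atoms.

Every atom symbol written in the SMILES (organic subset) is one heavy atom; implicit H are not written.
Heavy atoms by element → C:8, Cl:1, N:3, O:3.
Total: 15.

15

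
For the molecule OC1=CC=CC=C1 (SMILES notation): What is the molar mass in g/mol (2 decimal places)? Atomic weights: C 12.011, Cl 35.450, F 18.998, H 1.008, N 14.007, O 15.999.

First, the molecular formula is C6H6O (counting implicit H from valence).
  C: 6 × 12.011 = 72.066
  H: 6 × 1.008 = 6.048
  O: 1 × 15.999 = 15.999
Sum: 6×12.011 + 6×1.008 + 1×15.999 = 94.113 → 94.11 g/mol.

94.11 g/mol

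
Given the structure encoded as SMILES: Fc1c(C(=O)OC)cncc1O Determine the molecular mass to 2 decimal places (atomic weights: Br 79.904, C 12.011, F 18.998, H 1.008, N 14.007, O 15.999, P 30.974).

171.13 g/mol

First, the molecular formula is C7H6FNO3 (counting implicit H from valence).
  C: 7 × 12.011 = 84.077
  F: 1 × 18.998 = 18.998
  H: 6 × 1.008 = 6.048
  N: 1 × 14.007 = 14.007
  O: 3 × 15.999 = 47.997
Sum: 7×12.011 + 1×18.998 + 6×1.008 + 1×14.007 + 3×15.999 = 171.127 → 171.13 g/mol.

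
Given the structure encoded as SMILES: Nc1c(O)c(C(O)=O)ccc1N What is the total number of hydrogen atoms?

Walk through each heavy atom and fill implicit hydrogens from standard valence (C 4, N 3, O 2, S 2, halogen 1); for lowercase aromatic atoms, an aromatic c carries 1 H when it has two neighbours and 0 H with three, and aromatic n carries 0 H:
  atom 1: N, bond orders sum to 1 (valence 3) → 2 H
  atom 2: aromatic c, 3 neighbours → 0 H
  atom 3: aromatic c, 3 neighbours → 0 H
  atom 4: O, bond orders sum to 1 (valence 2) → 1 H
  atom 5: aromatic c, 3 neighbours → 0 H
  atom 6: C, bond orders sum to 4 (valence 4) → 0 H
  atom 7: O, bond orders sum to 1 (valence 2) → 1 H
  atom 8: O, bond orders sum to 2 (valence 2) → 0 H
  atom 9: aromatic c, 2 neighbours → 1 H
  atom 10: aromatic c, 2 neighbours → 1 H
  atom 11: aromatic c, 3 neighbours → 0 H
  atom 12: N, bond orders sum to 1 (valence 3) → 2 H
Total hydrogens: 8.

8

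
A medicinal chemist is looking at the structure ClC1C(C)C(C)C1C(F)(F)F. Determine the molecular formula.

Walk through each heavy atom and fill implicit hydrogens from standard valence (C 4, N 3, O 2, S 2, halogen 1):
  atom 1: Cl (halogen, monovalent) → 0 H
  atom 2: C, bond orders sum to 3 (valence 4) → 1 H
  atom 3: C, bond orders sum to 3 (valence 4) → 1 H
  atom 4: C, bond orders sum to 1 (valence 4) → 3 H
  atom 5: C, bond orders sum to 3 (valence 4) → 1 H
  atom 6: C, bond orders sum to 1 (valence 4) → 3 H
  atom 7: C, bond orders sum to 3 (valence 4) → 1 H
  atom 8: C, bond orders sum to 4 (valence 4) → 0 H
  atom 9: F (halogen, monovalent) → 0 H
  atom 10: F (halogen, monovalent) → 0 H
  atom 11: F (halogen, monovalent) → 0 H
Totals → C:7, H:10, Cl:1, F:3.

C7H10ClF3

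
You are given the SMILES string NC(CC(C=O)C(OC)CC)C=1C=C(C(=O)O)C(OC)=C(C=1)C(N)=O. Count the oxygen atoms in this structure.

Scan the SMILES for O atoms (remember two-letter symbols like Cl and Br are single atoms).
Oxygen count: 6.

6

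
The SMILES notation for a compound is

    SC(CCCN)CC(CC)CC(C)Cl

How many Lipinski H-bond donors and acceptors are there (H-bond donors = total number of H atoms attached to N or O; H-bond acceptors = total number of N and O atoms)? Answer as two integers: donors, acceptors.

2, 1

Donors: find every N or O and count the H atoms it carries.
  atom 6 (N): bond orders sum to 1 → 2 H
Lipinski HBD = 2.
Acceptors: N atoms = 1, O atoms = 0 → HBA = 1.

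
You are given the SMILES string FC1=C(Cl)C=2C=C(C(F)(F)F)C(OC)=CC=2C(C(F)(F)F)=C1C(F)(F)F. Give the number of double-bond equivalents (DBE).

7

Degree of unsaturation = (number of rings) + (number of π bonds).
Ring closures in the SMILES: 2.
π bonds: 5 double bonds (each 1 DoU) → 5 DoU from unsaturation.
Total DoU = 2 + 5 = 7.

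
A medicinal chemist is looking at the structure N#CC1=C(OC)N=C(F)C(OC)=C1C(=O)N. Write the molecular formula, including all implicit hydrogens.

C9H8FN3O3

Walk through each heavy atom and fill implicit hydrogens from standard valence (C 4, N 3, O 2, S 2, halogen 1):
  atom 1: N, bond orders sum to 3 (valence 3) → 0 H
  atom 2: C, bond orders sum to 4 (valence 4) → 0 H
  atom 3: C, bond orders sum to 4 (valence 4) → 0 H
  atom 4: C, bond orders sum to 4 (valence 4) → 0 H
  atom 5: O, bond orders sum to 2 (valence 2) → 0 H
  atom 6: C, bond orders sum to 1 (valence 4) → 3 H
  atom 7: N, bond orders sum to 3 (valence 3) → 0 H
  atom 8: C, bond orders sum to 4 (valence 4) → 0 H
  atom 9: F (halogen, monovalent) → 0 H
  atom 10: C, bond orders sum to 4 (valence 4) → 0 H
  atom 11: O, bond orders sum to 2 (valence 2) → 0 H
  atom 12: C, bond orders sum to 1 (valence 4) → 3 H
  atom 13: C, bond orders sum to 4 (valence 4) → 0 H
  atom 14: C, bond orders sum to 4 (valence 4) → 0 H
  atom 15: O, bond orders sum to 2 (valence 2) → 0 H
  atom 16: N, bond orders sum to 1 (valence 3) → 2 H
Totals → C:9, H:8, F:1, N:3, O:3.
In Hill order: C9H8FN3O3.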